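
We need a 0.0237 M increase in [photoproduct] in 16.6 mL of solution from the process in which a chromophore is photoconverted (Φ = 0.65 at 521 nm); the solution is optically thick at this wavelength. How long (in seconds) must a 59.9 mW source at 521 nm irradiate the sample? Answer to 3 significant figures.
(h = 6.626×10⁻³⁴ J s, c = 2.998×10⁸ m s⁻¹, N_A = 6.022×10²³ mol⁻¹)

Product: (0.0237 M)(0.0166 L) = 3.934×10⁻⁴ mol.
Photons that must be absorbed: 3.934×10⁻⁴ / 0.65 = 6.052×10⁻⁴ mol.
Photon energy: hc/λ = 3.813×10⁻¹⁹ J; per mole, 2.296×10⁵ J mol⁻¹.
Energy required: 6.052×10⁻⁴ × 2.296×10⁵ = 139.0 J.
Time: 139.0 J / 0.0599 W = 2320 s.

t ≈ 2320 s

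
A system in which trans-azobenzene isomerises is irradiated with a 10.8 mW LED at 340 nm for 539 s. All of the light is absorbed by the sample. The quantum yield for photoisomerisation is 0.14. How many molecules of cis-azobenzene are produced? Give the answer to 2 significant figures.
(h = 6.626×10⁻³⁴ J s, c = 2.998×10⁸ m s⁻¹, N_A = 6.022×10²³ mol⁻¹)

1.4×10¹⁸ molecules

Photon energy at 340 nm: hc/λ = (6.626×10⁻³⁴)(2.998×10⁸)/(340×10⁻⁹) = 5.843×10⁻¹⁹ J.
Energy delivered: (10.8 mW)(539 s) = 5.821 J.
Photons incident: 5.821 / 5.843×10⁻¹⁹ = 9.962×10¹⁸, i.e. 9.962×10¹⁸/6.022×10²³ = 1.654×10⁻⁵ mol.
Product: Φ × n_abs = 0.14 × 1.654×10⁻⁵ = 2.316×10⁻⁶ mol.
As a count: 2.316×10⁻⁶ × 6.022×10²³ = 1.4×10¹⁸.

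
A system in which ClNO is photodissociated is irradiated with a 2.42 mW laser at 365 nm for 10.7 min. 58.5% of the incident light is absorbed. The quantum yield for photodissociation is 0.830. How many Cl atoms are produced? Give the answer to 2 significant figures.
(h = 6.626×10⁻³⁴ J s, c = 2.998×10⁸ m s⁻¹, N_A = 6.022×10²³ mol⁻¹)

Photon energy at 365 nm: hc/λ = (6.626×10⁻³⁴)(2.998×10⁸)/(365×10⁻⁹) = 5.442×10⁻¹⁹ J.
Energy delivered: (2.42 mW)(642 s) = 1.554 J.
Photons incident: 1.554 / 5.442×10⁻¹⁹ = 2.856×10¹⁸, i.e. 2.856×10¹⁸/6.022×10²³ = 4.743×10⁻⁶ mol.
Photons absorbed: 0.585 × 4.743×10⁻⁶ = 2.775×10⁻⁶ mol.
Product: Φ × n_abs = 0.830 × 2.775×10⁻⁶ = 2.303×10⁻⁶ mol.
As a count: 2.303×10⁻⁶ × 6.022×10²³ = 1.4×10¹⁸.

1.4×10¹⁸ atoms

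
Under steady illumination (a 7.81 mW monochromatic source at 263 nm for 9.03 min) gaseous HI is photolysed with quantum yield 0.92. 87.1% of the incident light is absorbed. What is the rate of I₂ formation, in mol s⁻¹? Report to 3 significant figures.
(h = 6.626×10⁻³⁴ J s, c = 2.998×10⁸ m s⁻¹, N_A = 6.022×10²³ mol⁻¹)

1.38×10⁻⁸ mol s⁻¹

Photon energy at 263 nm: hc/λ = (6.626×10⁻³⁴)(2.998×10⁸)/(263×10⁻⁹) = 7.553×10⁻¹⁹ J.
Energy delivered: (7.81 mW)(541.8 s) = 4.231 J.
Photons incident: 4.231 / 7.553×10⁻¹⁹ = 5.602×10¹⁸, i.e. 5.602×10¹⁸/6.022×10²³ = 9.303×10⁻⁶ mol.
Photons absorbed: 0.871 × 9.303×10⁻⁶ = 8.103×10⁻⁶ mol.
Product formed: 0.92 × 8.103×10⁻⁶ = 7.455×10⁻⁶ mol.
Rate: 7.455×10⁻⁶ / 541.8 s = 1.38×10⁻⁸ mol s⁻¹.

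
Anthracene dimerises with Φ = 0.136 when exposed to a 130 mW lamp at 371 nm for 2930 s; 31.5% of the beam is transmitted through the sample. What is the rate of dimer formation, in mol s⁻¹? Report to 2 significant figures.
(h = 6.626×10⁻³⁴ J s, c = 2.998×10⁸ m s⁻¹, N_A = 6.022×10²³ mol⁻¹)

Photon energy at 371 nm: hc/λ = (6.626×10⁻³⁴)(2.998×10⁸)/(371×10⁻⁹) = 5.354×10⁻¹⁹ J.
Energy delivered: (130 mW)(2930 s) = 380.9 J.
Photons incident: 380.9 / 5.354×10⁻¹⁹ = 7.114×10²⁰, i.e. 7.114×10²⁰/6.022×10²³ = 0.001181 mol.
Fraction absorbed: 1 − 31.5/100 = 0.6850.
Photons absorbed: 0.6850 × 0.001181 = 8.090×10⁻⁴ mol.
Product formed: 0.136 × 8.090×10⁻⁴ = 1.100×10⁻⁴ mol.
Rate: 1.100×10⁻⁴ / 2930 s = 3.8×10⁻⁸ mol s⁻¹.

3.8×10⁻⁸ mol s⁻¹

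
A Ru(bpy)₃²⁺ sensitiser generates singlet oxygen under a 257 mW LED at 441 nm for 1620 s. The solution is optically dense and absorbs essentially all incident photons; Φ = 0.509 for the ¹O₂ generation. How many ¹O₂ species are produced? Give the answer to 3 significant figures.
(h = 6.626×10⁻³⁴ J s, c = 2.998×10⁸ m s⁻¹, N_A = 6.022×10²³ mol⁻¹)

4.70×10²⁰ species

Photon energy at 441 nm: hc/λ = (6.626×10⁻³⁴)(2.998×10⁸)/(441×10⁻⁹) = 4.504×10⁻¹⁹ J.
Energy delivered: (257 mW)(1620 s) = 416.3 J.
Photons incident: 416.3 / 4.504×10⁻¹⁹ = 9.243×10²⁰, i.e. 9.243×10²⁰/6.022×10²³ = 0.001535 mol.
Product: Φ × n_abs = 0.509 × 0.001535 = 7.813×10⁻⁴ mol.
As a count: 7.813×10⁻⁴ × 6.022×10²³ = 4.70×10²⁰.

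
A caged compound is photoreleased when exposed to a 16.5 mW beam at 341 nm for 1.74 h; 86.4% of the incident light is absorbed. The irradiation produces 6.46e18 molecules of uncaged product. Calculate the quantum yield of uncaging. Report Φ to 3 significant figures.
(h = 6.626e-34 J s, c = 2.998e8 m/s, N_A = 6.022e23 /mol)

Φ = 0.0421

Product: 6.46e18 / 6.022e23 = 1.073e-5 mol.
Photon energy at 341 nm: hc/λ = (6.626e-34)(2.998e8)/(341e-9) = 5.825e-19 J.
Energy delivered: (16.5 mW)(6264 s) = 103.4 J.
Photons incident: 103.4 / 5.825e-19 = 1.775e20, i.e. 1.775e20/6.022e23 = 2.948e-4 mol.
Photons absorbed: 0.864 × 2.948e-4 = 2.547e-4 mol.
Φ = 1.073e-5 mol / 2.547e-4 mol photons = 0.0421.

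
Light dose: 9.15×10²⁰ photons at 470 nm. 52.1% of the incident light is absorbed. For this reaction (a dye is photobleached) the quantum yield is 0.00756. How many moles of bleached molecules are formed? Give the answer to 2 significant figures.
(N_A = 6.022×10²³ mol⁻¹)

Moles of photons: 9.15×10²⁰ / 6.022×10²³ = 0.001519 mol.
Photons absorbed: 0.521 × 0.001519 = 7.914×10⁻⁴ mol.
Product: Φ × n_abs = 0.00756 × 7.914×10⁻⁴ = 5.983×10⁻⁶ mol.

6.0×10⁻⁶ mol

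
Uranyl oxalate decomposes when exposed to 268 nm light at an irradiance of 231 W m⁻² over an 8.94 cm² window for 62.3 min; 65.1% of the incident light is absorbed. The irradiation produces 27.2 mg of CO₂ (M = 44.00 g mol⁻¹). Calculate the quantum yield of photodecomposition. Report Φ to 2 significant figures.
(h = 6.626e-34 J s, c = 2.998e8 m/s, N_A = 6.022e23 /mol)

Product: 27.2 mg / 44.00 g mol⁻¹ = 6.182e-4 mol.
Photon energy at 268 nm: hc/λ = (6.626e-34)(2.998e8)/(268e-9) = 7.412e-19 J.
Energy delivered: (231 W m⁻²)(8.94e-4 m²)(3738 s) = 771.9 J.
Photons incident: 771.9 / 7.412e-19 = 1.041e21, i.e. 1.041e21/6.022e23 = 0.001729 mol.
Photons absorbed: 0.651 × 0.001729 = 0.001126 mol.
Φ = 6.182e-4 mol / 0.001126 mol photons = 0.55.

Φ = 0.55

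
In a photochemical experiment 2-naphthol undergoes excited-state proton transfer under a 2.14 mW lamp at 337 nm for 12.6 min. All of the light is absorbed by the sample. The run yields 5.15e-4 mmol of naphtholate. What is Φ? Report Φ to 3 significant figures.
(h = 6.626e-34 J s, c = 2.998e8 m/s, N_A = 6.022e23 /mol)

Product: 5.15e-4 mmol = 5.15e-7 mol.
Photon energy at 337 nm: hc/λ = (6.626e-34)(2.998e8)/(337e-9) = 5.895e-19 J.
Energy delivered: (2.14 mW)(756 s) = 1.618 J.
Photons incident: 1.618 / 5.895e-19 = 2.745e18, i.e. 2.745e18/6.022e23 = 4.558e-6 mol.
Φ = 5.15e-7 mol / 4.558e-6 mol photons = 0.113.

Φ = 0.113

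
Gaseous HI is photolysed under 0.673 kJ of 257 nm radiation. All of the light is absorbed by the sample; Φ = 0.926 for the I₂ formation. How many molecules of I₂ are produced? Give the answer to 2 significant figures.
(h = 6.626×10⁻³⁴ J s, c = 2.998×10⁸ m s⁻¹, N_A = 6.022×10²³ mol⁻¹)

8.1×10²⁰ molecules

Photon energy at 257 nm: hc/λ = (6.626×10⁻³⁴)(2.998×10⁸)/(257×10⁻⁹) = 7.729×10⁻¹⁹ J.
Incident energy: 0.673 kJ = 673 J.
Photons incident: 673 / 7.729×10⁻¹⁹ = 8.707×10²⁰, i.e. 8.707×10²⁰/6.022×10²³ = 0.001446 mol.
Product: Φ × n_abs = 0.926 × 0.001446 = 0.001339 mol.
As a count: 0.001339 × 6.022×10²³ = 8.1×10²⁰.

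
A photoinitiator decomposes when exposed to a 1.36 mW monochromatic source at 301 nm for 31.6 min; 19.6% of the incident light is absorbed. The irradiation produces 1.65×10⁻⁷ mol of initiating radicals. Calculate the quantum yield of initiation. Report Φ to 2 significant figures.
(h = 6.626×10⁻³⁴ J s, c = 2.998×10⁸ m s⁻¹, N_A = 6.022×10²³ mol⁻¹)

Φ = 0.13

Photon energy at 301 nm: hc/λ = (6.626×10⁻³⁴)(2.998×10⁸)/(301×10⁻⁹) = 6.600×10⁻¹⁹ J.
Energy delivered: (1.36 mW)(1896 s) = 2.579 J.
Photons incident: 2.579 / 6.600×10⁻¹⁹ = 3.908×10¹⁸, i.e. 3.908×10¹⁸/6.022×10²³ = 6.490×10⁻⁶ mol.
Photons absorbed: 0.196 × 6.490×10⁻⁶ = 1.272×10⁻⁶ mol.
Φ = 1.65×10⁻⁷ mol / 1.272×10⁻⁶ mol photons = 0.13.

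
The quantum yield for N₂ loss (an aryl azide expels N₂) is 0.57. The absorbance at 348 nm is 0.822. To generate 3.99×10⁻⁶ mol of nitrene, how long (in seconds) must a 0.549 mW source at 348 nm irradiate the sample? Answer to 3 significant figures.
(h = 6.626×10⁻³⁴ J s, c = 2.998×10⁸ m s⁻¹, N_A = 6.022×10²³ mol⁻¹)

t ≈ 5160 s

Photons that must be absorbed: 3.99×10⁻⁶ / 0.57 = 7.000×10⁻⁶ mol.
Fraction absorbed: 1 − 10^(−0.822) = 0.8493.
Incident photons needed: 7.000×10⁻⁶ / 0.8493 = 8.242×10⁻⁶ mol.
Photon energy: hc/λ = 5.708×10⁻¹⁹ J; per mole, 3.437×10⁵ J mol⁻¹.
Energy required: 8.242×10⁻⁶ × 3.437×10⁵ = 2.833 J.
Time: 2.833 J / 0.000549 W = 5160 s.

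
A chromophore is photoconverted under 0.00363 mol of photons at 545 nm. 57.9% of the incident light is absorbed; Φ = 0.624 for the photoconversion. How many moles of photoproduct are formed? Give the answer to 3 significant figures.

Photons absorbed: 0.579 × 0.00363 = 0.002102 mol.
Product: Φ × n_abs = 0.624 × 0.002102 = 0.001312 mol.

0.00131 mol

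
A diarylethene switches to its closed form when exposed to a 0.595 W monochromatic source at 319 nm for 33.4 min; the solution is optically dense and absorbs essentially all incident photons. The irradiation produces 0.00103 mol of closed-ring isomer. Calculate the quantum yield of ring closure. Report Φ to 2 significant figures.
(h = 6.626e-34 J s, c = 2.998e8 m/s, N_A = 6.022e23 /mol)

Φ = 0.32

Photon energy at 319 nm: hc/λ = (6.626e-34)(2.998e8)/(319e-9) = 6.227e-19 J.
Energy delivered: (0.595 W)(2004 s) = 1192 J.
Photons incident: 1192 / 6.227e-19 = 1.914e21, i.e. 1.914e21/6.022e23 = 0.003178 mol.
Φ = 0.00103 mol / 0.003178 mol photons = 0.32.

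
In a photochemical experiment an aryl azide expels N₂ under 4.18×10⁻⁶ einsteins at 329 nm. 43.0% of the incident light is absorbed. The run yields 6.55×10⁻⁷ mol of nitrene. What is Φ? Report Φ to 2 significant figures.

Photons absorbed: 0.430 × 4.18×10⁻⁶ = 1.797×10⁻⁶ mol.
Φ = 6.55×10⁻⁷ mol / 1.797×10⁻⁶ mol photons = 0.36.

Φ = 0.36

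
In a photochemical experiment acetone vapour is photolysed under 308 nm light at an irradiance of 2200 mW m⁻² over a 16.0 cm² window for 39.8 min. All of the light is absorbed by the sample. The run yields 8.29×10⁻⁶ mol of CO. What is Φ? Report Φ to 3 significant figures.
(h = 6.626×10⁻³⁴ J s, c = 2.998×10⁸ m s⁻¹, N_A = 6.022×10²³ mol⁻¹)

Photon energy at 308 nm: hc/λ = (6.626×10⁻³⁴)(2.998×10⁸)/(308×10⁻⁹) = 6.450×10⁻¹⁹ J.
Energy delivered: (2200 mW m⁻²)(16.0×10⁻⁴ m²)(2388 s) = 8.406 J.
Photons incident: 8.406 / 6.450×10⁻¹⁹ = 1.303×10¹⁹, i.e. 1.303×10¹⁹/6.022×10²³ = 2.164×10⁻⁵ mol.
Φ = 8.29×10⁻⁶ mol / 2.164×10⁻⁵ mol photons = 0.383.

Φ = 0.383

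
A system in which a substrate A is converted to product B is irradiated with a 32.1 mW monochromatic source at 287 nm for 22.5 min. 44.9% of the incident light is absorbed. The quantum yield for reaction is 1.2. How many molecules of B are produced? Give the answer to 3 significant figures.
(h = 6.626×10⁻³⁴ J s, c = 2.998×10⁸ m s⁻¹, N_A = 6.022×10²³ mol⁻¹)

Photon energy at 287 nm: hc/λ = (6.626×10⁻³⁴)(2.998×10⁸)/(287×10⁻⁹) = 6.922×10⁻¹⁹ J.
Energy delivered: (32.1 mW)(1350 s) = 43.34 J.
Photons incident: 43.34 / 6.922×10⁻¹⁹ = 6.261×10¹⁹, i.e. 6.261×10¹⁹/6.022×10²³ = 1.040×10⁻⁴ mol.
Photons absorbed: 0.449 × 1.040×10⁻⁴ = 4.670×10⁻⁵ mol.
Product: Φ × n_abs = 1.2 × 4.670×10⁻⁵ = 5.604×10⁻⁵ mol.
As a count: 5.604×10⁻⁵ × 6.022×10²³ = 3.37×10¹⁹.

3.37×10¹⁹ molecules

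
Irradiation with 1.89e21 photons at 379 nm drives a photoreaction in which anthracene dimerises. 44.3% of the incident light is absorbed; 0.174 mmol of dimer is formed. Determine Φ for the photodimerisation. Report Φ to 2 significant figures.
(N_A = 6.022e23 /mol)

Product: 0.174 mmol = 1.74e-4 mol.
Moles of photons: 1.89e21 / 6.022e23 = 0.003138 mol.
Photons absorbed: 0.443 × 0.003138 = 0.001390 mol.
Φ = 1.74e-4 mol / 0.001390 mol photons = 0.13.

Φ = 0.13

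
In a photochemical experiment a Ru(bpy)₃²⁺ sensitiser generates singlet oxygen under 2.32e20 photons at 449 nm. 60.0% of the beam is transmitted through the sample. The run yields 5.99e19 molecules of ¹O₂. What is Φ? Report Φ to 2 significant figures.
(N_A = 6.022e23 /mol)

Φ = 0.65

Product: 5.99e19 / 6.022e23 = 9.947e-5 mol.
Moles of photons: 2.32e20 / 6.022e23 = 3.853e-4 mol.
Fraction absorbed: 1 − 60.0/100 = 0.4000.
Photons absorbed: 0.4000 × 3.853e-4 = 1.541e-4 mol.
Φ = 9.947e-5 mol / 1.541e-4 mol photons = 0.65.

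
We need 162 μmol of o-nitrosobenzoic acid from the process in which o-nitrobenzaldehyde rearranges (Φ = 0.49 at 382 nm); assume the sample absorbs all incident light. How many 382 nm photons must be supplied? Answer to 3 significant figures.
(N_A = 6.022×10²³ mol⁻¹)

1.99×10²⁰ photons

Product: 162 μmol = 1.62×10⁻⁴ mol.
Photons that must be absorbed: 1.62×10⁻⁴ / 0.49 = 3.306×10⁻⁴ mol.
Photon count: 3.306×10⁻⁴ × 6.022×10²³ = 1.99×10²⁰.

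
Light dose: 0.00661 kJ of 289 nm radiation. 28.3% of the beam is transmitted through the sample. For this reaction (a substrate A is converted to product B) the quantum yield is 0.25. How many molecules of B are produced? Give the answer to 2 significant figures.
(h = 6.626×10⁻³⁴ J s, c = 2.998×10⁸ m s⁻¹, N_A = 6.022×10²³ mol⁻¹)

Photon energy at 289 nm: hc/λ = (6.626×10⁻³⁴)(2.998×10⁸)/(289×10⁻⁹) = 6.874×10⁻¹⁹ J.
Incident energy: 0.00661 kJ = 6.61 J.
Photons incident: 6.61 / 6.874×10⁻¹⁹ = 9.616×10¹⁸, i.e. 9.616×10¹⁸/6.022×10²³ = 1.597×10⁻⁵ mol.
Fraction absorbed: 1 − 28.3/100 = 0.7170.
Photons absorbed: 0.7170 × 1.597×10⁻⁵ = 1.145×10⁻⁵ mol.
Product: Φ × n_abs = 0.25 × 1.145×10⁻⁵ = 2.863×10⁻⁶ mol.
As a count: 2.863×10⁻⁶ × 6.022×10²³ = 1.7×10¹⁸.

1.7×10¹⁸ molecules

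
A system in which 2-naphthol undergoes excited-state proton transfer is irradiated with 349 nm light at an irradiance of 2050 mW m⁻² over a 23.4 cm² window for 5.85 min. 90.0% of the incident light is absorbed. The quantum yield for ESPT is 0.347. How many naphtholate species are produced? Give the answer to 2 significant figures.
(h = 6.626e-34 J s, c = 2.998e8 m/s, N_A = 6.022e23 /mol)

9.2e17 species

Photon energy at 349 nm: hc/λ = (6.626e-34)(2.998e8)/(349e-9) = 5.692e-19 J.
Energy delivered: (2050 mW m⁻²)(23.4e-4 m²)(351 s) = 1.684 J.
Photons incident: 1.684 / 5.692e-19 = 2.959e18, i.e. 2.959e18/6.022e23 = 4.914e-6 mol.
Photons absorbed: 0.900 × 4.914e-6 = 4.423e-6 mol.
Product: Φ × n_abs = 0.347 × 4.423e-6 = 1.535e-6 mol.
As a count: 1.535e-6 × 6.022e23 = 9.2e17.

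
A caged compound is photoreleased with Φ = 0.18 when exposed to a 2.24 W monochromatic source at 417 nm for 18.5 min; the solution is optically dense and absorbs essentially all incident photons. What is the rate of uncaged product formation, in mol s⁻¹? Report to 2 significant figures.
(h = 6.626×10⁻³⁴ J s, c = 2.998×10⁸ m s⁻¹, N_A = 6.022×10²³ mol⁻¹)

1.4×10⁻⁶ mol s⁻¹

Photon energy at 417 nm: hc/λ = (6.626×10⁻³⁴)(2.998×10⁸)/(417×10⁻⁹) = 4.764×10⁻¹⁹ J.
Energy delivered: (2.24 W)(1110 s) = 2486 J.
Photons incident: 2486 / 4.764×10⁻¹⁹ = 5.218×10²¹, i.e. 5.218×10²¹/6.022×10²³ = 0.008665 mol.
Product formed: 0.18 × 0.008665 = 0.001560 mol.
Rate: 0.001560 / 1110 s = 1.4×10⁻⁶ mol s⁻¹.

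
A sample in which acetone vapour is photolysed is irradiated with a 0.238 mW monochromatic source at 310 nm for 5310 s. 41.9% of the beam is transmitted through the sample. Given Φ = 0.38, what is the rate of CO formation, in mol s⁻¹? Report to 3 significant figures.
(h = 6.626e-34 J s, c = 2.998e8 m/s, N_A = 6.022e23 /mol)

1.36e-10 mol s⁻¹

Photon energy at 310 nm: hc/λ = (6.626e-34)(2.998e8)/(310e-9) = 6.408e-19 J.
Energy delivered: (0.238 mW)(5310 s) = 1.264 J.
Photons incident: 1.264 / 6.408e-19 = 1.973e18, i.e. 1.973e18/6.022e23 = 3.276e-6 mol.
Fraction absorbed: 1 − 41.9/100 = 0.5810.
Photons absorbed: 0.5810 × 3.276e-6 = 1.903e-6 mol.
Product formed: 0.38 × 1.903e-6 = 7.231e-7 mol.
Rate: 7.231e-7 / 5310 s = 1.36e-10 mol s⁻¹.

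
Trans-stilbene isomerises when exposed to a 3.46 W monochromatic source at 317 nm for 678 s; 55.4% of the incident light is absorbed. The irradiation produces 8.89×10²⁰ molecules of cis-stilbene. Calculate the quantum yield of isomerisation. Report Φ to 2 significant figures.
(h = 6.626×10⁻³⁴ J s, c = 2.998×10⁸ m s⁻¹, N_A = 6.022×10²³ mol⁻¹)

Φ = 0.43

Product: 8.89×10²⁰ / 6.022×10²³ = 0.001476 mol.
Photon energy at 317 nm: hc/λ = (6.626×10⁻³⁴)(2.998×10⁸)/(317×10⁻⁹) = 6.266×10⁻¹⁹ J.
Energy delivered: (3.46 W)(678 s) = 2346 J.
Photons incident: 2346 / 6.266×10⁻¹⁹ = 3.744×10²¹, i.e. 3.744×10²¹/6.022×10²³ = 0.006217 mol.
Photons absorbed: 0.554 × 0.006217 = 0.003444 mol.
Φ = 0.001476 mol / 0.003444 mol photons = 0.43.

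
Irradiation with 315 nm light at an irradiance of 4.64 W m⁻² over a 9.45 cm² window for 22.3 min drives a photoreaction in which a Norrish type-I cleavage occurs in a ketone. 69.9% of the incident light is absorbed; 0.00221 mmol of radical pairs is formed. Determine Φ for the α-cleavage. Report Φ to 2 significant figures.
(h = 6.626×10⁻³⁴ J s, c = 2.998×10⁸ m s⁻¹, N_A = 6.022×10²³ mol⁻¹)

Product: 0.00221 mmol = 2.21×10⁻⁶ mol.
Photon energy at 315 nm: hc/λ = (6.626×10⁻³⁴)(2.998×10⁸)/(315×10⁻⁹) = 6.306×10⁻¹⁹ J.
Energy delivered: (4.64 W m⁻²)(9.45×10⁻⁴ m²)(1338 s) = 5.867 J.
Photons incident: 5.867 / 6.306×10⁻¹⁹ = 9.304×10¹⁸, i.e. 9.304×10¹⁸/6.022×10²³ = 1.545×10⁻⁵ mol.
Photons absorbed: 0.699 × 1.545×10⁻⁵ = 1.080×10⁻⁵ mol.
Φ = 2.21×10⁻⁶ mol / 1.080×10⁻⁵ mol photons = 0.20.

Φ = 0.20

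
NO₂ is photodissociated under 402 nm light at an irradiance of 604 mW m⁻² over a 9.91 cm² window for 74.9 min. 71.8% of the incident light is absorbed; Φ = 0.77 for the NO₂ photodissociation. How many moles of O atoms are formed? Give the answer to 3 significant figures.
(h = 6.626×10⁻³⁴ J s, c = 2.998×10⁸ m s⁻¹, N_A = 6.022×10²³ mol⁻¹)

Photon energy at 402 nm: hc/λ = (6.626×10⁻³⁴)(2.998×10⁸)/(402×10⁻⁹) = 4.941×10⁻¹⁹ J.
Energy delivered: (604 mW m⁻²)(9.91×10⁻⁴ m²)(4494 s) = 2.690 J.
Photons incident: 2.690 / 4.941×10⁻¹⁹ = 5.444×10¹⁸, i.e. 5.444×10¹⁸/6.022×10²³ = 9.040×10⁻⁶ mol.
Photons absorbed: 0.718 × 9.040×10⁻⁶ = 6.491×10⁻⁶ mol.
Product: Φ × n_abs = 0.77 × 6.491×10⁻⁶ = 4.998×10⁻⁶ mol.

5.00×10⁻⁶ mol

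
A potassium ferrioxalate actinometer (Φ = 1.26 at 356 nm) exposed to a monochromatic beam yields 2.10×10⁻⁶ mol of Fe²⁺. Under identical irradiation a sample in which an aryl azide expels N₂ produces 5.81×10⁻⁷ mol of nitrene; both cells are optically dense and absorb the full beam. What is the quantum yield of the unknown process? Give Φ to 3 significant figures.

Photons absorbed by the actinometer: 2.10×10⁻⁶ / 1.26 = 1.667×10⁻⁶ mol.
Φ(unknown) = 5.81×10⁻⁷ / 1.667×10⁻⁶ = 0.349.

Φ = 0.349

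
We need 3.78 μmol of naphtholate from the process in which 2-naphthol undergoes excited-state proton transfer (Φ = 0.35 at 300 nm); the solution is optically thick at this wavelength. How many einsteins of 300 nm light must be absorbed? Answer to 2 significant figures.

1.1×10⁻⁵ einstein

Product: 3.78 μmol = 3.78×10⁻⁶ mol.
Photons that must be absorbed: 3.78×10⁻⁶ / 0.35 = 1.080×10⁻⁵ mol.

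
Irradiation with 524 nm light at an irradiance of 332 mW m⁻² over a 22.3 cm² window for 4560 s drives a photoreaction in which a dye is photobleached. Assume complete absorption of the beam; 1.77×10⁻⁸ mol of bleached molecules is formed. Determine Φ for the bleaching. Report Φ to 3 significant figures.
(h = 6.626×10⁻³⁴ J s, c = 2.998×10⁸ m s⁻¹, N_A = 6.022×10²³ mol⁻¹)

Photon energy at 524 nm: hc/λ = (6.626×10⁻³⁴)(2.998×10⁸)/(524×10⁻⁹) = 3.791×10⁻¹⁹ J.
Energy delivered: (332 mW m⁻²)(22.3×10⁻⁴ m²)(4560 s) = 3.376 J.
Photons incident: 3.376 / 3.791×10⁻¹⁹ = 8.905×10¹⁸, i.e. 8.905×10¹⁸/6.022×10²³ = 1.479×10⁻⁵ mol.
Φ = 1.77×10⁻⁸ mol / 1.479×10⁻⁵ mol photons = 0.00120.

Φ = 0.00120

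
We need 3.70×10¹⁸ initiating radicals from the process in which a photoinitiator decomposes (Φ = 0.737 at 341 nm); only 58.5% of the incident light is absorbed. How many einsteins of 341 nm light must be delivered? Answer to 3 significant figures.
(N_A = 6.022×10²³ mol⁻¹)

1.43×10⁻⁵ einstein

Product: 3.70×10¹⁸ / 6.022×10²³ = 6.144×10⁻⁶ mol.
Photons that must be absorbed: 6.144×10⁻⁶ / 0.737 = 8.336×10⁻⁶ mol.
Incident photons needed: 8.336×10⁻⁶ / 0.585 = 1.425×10⁻⁵ mol.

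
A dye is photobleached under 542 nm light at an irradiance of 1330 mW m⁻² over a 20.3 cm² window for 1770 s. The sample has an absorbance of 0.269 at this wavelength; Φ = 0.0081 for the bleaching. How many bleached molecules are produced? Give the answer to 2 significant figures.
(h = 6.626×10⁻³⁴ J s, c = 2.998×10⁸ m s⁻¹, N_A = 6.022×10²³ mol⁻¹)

Photon energy at 542 nm: hc/λ = (6.626×10⁻³⁴)(2.998×10⁸)/(542×10⁻⁹) = 3.665×10⁻¹⁹ J.
Energy delivered: (1330 mW m⁻²)(20.3×10⁻⁴ m²)(1770 s) = 4.779 J.
Photons incident: 4.779 / 3.665×10⁻¹⁹ = 1.304×10¹⁹, i.e. 1.304×10¹⁹/6.022×10²³ = 2.165×10⁻⁵ mol.
Fraction absorbed: 1 − 10^(−0.269) = 0.4617.
Photons absorbed: 0.4617 × 2.165×10⁻⁵ = 9.996×10⁻⁶ mol.
Product: Φ × n_abs = 0.0081 × 9.996×10⁻⁶ = 8.097×10⁻⁸ mol.
As a count: 8.097×10⁻⁸ × 6.022×10²³ = 4.9×10¹⁶.

4.9×10¹⁶ bleached molecules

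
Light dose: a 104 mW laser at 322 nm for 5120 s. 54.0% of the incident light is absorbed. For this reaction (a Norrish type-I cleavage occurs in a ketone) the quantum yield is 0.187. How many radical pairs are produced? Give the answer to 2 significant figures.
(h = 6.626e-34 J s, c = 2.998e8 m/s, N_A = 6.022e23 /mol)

8.7e19 radical pairs

Photon energy at 322 nm: hc/λ = (6.626e-34)(2.998e8)/(322e-9) = 6.169e-19 J.
Energy delivered: (104 mW)(5120 s) = 532.5 J.
Photons incident: 532.5 / 6.169e-19 = 8.632e20, i.e. 8.632e20/6.022e23 = 0.001433 mol.
Photons absorbed: 0.540 × 0.001433 = 7.738e-4 mol.
Product: Φ × n_abs = 0.187 × 7.738e-4 = 1.447e-4 mol.
As a count: 1.447e-4 × 6.022e23 = 8.7e19.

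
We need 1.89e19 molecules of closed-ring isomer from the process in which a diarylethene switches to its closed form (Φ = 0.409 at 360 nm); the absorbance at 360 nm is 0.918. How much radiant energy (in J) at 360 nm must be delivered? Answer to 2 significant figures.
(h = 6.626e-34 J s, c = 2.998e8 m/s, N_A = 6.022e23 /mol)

Product: 1.89e19 / 6.022e23 = 3.138e-5 mol.
Photons that must be absorbed: 3.138e-5 / 0.409 = 7.672e-5 mol.
Fraction absorbed: 1 − 10^(−0.918) = 0.8792.
Incident photons needed: 7.672e-5 / 0.8792 = 8.726e-5 mol.
Photon energy: hc/λ = 5.518e-19 J; per mole, 3.323e5 J mol⁻¹.
Energy required: 8.726e-5 × 3.323e5 = 29 J.

29 J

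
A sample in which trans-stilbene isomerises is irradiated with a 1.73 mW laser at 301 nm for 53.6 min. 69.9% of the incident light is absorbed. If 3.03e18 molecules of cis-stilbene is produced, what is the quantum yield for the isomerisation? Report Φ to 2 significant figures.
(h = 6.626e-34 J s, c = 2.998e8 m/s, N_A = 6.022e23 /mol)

Φ = 0.51

Product: 3.03e18 / 6.022e23 = 5.032e-6 mol.
Photon energy at 301 nm: hc/λ = (6.626e-34)(2.998e8)/(301e-9) = 6.600e-19 J.
Energy delivered: (1.73 mW)(3216 s) = 5.564 J.
Photons incident: 5.564 / 6.600e-19 = 8.430e18, i.e. 8.430e18/6.022e23 = 1.400e-5 mol.
Photons absorbed: 0.699 × 1.400e-5 = 9.786e-6 mol.
Φ = 5.032e-6 mol / 9.786e-6 mol photons = 0.51.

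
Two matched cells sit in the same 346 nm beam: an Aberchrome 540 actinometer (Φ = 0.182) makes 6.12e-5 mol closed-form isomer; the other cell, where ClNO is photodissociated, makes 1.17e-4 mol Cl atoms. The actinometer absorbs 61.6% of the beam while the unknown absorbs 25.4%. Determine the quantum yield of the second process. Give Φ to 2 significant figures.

Photons absorbed by the actinometer: 6.12e-5 / 0.182 = 3.363e-4 mol.
Incident flux: 3.363e-4 / 0.616 = 5.459e-4 einstein.
Absorbed by unknown: 0.254 × 5.459e-4 = 1.387e-4 mol.
Φ(unknown) = 1.17e-4 / 1.387e-4 = 0.84.

Φ = 0.84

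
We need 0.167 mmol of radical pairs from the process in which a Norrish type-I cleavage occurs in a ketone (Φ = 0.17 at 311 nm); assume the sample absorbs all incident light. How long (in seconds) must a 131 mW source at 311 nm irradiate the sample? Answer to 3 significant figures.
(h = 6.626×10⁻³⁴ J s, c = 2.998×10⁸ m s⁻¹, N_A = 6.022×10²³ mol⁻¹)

t ≈ 2880 s

Product: 0.167 mmol = 1.67×10⁻⁴ mol.
Photons that must be absorbed: 1.67×10⁻⁴ / 0.17 = 9.824×10⁻⁴ mol.
Photon energy: hc/λ = 6.387×10⁻¹⁹ J; per mole, 3.846×10⁵ J mol⁻¹.
Energy required: 9.824×10⁻⁴ × 3.846×10⁵ = 377.8 J.
Time: 377.8 J / 0.131 W = 2880 s.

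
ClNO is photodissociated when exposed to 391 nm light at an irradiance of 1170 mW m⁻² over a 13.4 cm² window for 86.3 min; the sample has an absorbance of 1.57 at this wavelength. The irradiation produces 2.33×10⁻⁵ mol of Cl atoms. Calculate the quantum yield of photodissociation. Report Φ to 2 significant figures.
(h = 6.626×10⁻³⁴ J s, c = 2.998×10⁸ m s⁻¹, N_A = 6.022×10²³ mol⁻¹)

Photon energy at 391 nm: hc/λ = (6.626×10⁻³⁴)(2.998×10⁸)/(391×10⁻⁹) = 5.080×10⁻¹⁹ J.
Energy delivered: (1170 mW m⁻²)(13.4×10⁻⁴ m²)(5178 s) = 8.118 J.
Photons incident: 8.118 / 5.080×10⁻¹⁹ = 1.598×10¹⁹, i.e. 1.598×10¹⁹/6.022×10²³ = 2.654×10⁻⁵ mol.
Fraction absorbed: 1 − 10^(−1.57) = 0.9731.
Photons absorbed: 0.9731 × 2.654×10⁻⁵ = 2.583×10⁻⁵ mol.
Φ = 2.33×10⁻⁵ mol / 2.583×10⁻⁵ mol photons = 0.90.

Φ = 0.90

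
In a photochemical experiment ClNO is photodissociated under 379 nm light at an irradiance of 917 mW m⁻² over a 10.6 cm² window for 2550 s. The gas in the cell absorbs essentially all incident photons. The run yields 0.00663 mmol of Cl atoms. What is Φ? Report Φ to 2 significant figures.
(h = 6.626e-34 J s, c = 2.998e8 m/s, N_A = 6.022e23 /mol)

Product: 0.00663 mmol = 6.63e-6 mol.
Photon energy at 379 nm: hc/λ = (6.626e-34)(2.998e8)/(379e-9) = 5.241e-19 J.
Energy delivered: (917 mW m⁻²)(10.6e-4 m²)(2550 s) = 2.479 J.
Photons incident: 2.479 / 5.241e-19 = 4.730e18, i.e. 4.730e18/6.022e23 = 7.855e-6 mol.
Φ = 6.63e-6 mol / 7.855e-6 mol photons = 0.84.

Φ = 0.84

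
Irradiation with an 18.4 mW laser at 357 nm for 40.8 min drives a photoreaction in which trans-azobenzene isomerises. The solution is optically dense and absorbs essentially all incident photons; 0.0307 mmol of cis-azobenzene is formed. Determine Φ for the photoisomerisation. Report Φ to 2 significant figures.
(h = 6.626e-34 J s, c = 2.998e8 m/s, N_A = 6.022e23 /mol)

Product: 0.0307 mmol = 3.07e-5 mol.
Photon energy at 357 nm: hc/λ = (6.626e-34)(2.998e8)/(357e-9) = 5.564e-19 J.
Energy delivered: (18.4 mW)(2448 s) = 45.04 J.
Photons incident: 45.04 / 5.564e-19 = 8.095e19, i.e. 8.095e19/6.022e23 = 1.344e-4 mol.
Φ = 3.07e-5 mol / 1.344e-4 mol photons = 0.23.

Φ = 0.23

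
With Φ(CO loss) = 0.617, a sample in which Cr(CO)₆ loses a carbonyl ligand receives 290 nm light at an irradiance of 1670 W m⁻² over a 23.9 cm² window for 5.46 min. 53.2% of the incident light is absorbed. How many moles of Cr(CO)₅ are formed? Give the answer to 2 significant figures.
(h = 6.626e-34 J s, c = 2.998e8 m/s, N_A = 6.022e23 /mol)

Photon energy at 290 nm: hc/λ = (6.626e-34)(2.998e8)/(290e-9) = 6.850e-19 J.
Energy delivered: (1670 W m⁻²)(23.9e-4 m²)(327.6 s) = 1308 J.
Photons incident: 1308 / 6.850e-19 = 1.909e21, i.e. 1.909e21/6.022e23 = 0.003170 mol.
Photons absorbed: 0.532 × 0.003170 = 0.001686 mol.
Product: Φ × n_abs = 0.617 × 0.001686 = 0.001040 mol.

0.0010 mol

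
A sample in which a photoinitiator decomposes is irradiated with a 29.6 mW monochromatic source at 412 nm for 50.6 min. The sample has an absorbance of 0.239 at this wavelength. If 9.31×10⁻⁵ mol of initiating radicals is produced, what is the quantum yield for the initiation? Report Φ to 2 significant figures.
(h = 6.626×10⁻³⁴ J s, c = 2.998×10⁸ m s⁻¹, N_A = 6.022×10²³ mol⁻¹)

Φ = 0.71

Photon energy at 412 nm: hc/λ = (6.626×10⁻³⁴)(2.998×10⁸)/(412×10⁻⁹) = 4.822×10⁻¹⁹ J.
Energy delivered: (29.6 mW)(3036 s) = 89.87 J.
Photons incident: 89.87 / 4.822×10⁻¹⁹ = 1.864×10²⁰, i.e. 1.864×10²⁰/6.022×10²³ = 3.095×10⁻⁴ mol.
Fraction absorbed: 1 − 10^(−0.239) = 0.4232.
Photons absorbed: 0.4232 × 3.095×10⁻⁴ = 1.310×10⁻⁴ mol.
Φ = 9.31×10⁻⁵ mol / 1.310×10⁻⁴ mol photons = 0.71.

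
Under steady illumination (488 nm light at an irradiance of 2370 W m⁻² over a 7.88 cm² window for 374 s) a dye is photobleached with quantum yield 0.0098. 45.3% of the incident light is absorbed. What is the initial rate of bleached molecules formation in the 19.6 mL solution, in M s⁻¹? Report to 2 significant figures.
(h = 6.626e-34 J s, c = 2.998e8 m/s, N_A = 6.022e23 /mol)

Photon energy at 488 nm: hc/λ = (6.626e-34)(2.998e8)/(488e-9) = 4.071e-19 J.
Energy delivered: (2370 W m⁻²)(7.88e-4 m²)(374 s) = 698.5 J.
Photons incident: 698.5 / 4.071e-19 = 1.716e21, i.e. 1.716e21/6.022e23 = 0.002850 mol.
Photons absorbed: 0.453 × 0.002850 = 0.001291 mol.
Product formed: 0.0098 × 0.001291 = 1.265e-5 mol.
Rate: 1.265e-5 mol / (374 s × 0.0196 L) = 1.7e-6 M s⁻¹.

1.7e-6 M s⁻¹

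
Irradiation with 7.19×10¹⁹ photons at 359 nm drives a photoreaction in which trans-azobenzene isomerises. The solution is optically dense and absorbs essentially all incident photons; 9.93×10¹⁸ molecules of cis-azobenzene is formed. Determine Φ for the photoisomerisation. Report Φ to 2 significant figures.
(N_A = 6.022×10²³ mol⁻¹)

Product: 9.93×10¹⁸ / 6.022×10²³ = 1.649×10⁻⁵ mol.
Moles of photons: 7.19×10¹⁹ / 6.022×10²³ = 1.194×10⁻⁴ mol.
Φ = 1.649×10⁻⁵ mol / 1.194×10⁻⁴ mol photons = 0.14.

Φ = 0.14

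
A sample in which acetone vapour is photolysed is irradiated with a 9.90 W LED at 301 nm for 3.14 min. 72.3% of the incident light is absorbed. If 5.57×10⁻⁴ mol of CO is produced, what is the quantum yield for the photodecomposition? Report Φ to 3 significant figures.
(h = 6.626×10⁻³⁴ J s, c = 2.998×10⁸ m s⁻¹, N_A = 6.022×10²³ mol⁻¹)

Photon energy at 301 nm: hc/λ = (6.626×10⁻³⁴)(2.998×10⁸)/(301×10⁻⁹) = 6.600×10⁻¹⁹ J.
Energy delivered: (9.90 W)(188.4 s) = 1865 J.
Photons incident: 1865 / 6.600×10⁻¹⁹ = 2.826×10²¹, i.e. 2.826×10²¹/6.022×10²³ = 0.004693 mol.
Photons absorbed: 0.723 × 0.004693 = 0.003393 mol.
Φ = 5.57×10⁻⁴ mol / 0.003393 mol photons = 0.164.

Φ = 0.164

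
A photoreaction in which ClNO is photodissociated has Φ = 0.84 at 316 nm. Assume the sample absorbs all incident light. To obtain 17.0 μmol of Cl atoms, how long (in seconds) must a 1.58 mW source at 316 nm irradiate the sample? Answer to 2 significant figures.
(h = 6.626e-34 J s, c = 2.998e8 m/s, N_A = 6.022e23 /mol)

Product: 17.0 μmol = 1.70e-5 mol.
Photons that must be absorbed: 1.70e-5 / 0.84 = 2.024e-5 mol.
Photon energy: hc/λ = 6.286e-19 J; per mole, 3.785e5 J mol⁻¹.
Energy required: 2.024e-5 × 3.785e5 = 7.661 J.
Time: 7.661 J / 0.00158 W = 4800 s.

t ≈ 4800 s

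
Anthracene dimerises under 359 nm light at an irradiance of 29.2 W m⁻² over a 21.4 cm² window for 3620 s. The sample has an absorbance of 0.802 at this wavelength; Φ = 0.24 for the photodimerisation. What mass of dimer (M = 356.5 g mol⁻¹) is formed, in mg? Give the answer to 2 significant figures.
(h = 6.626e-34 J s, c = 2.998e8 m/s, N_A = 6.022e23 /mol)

Photon energy at 359 nm: hc/λ = (6.626e-34)(2.998e8)/(359e-9) = 5.533e-19 J.
Energy delivered: (29.2 W m⁻²)(21.4e-4 m²)(3620 s) = 226.2 J.
Photons incident: 226.2 / 5.533e-19 = 4.088e20, i.e. 4.088e20/6.022e23 = 6.788e-4 mol.
Fraction absorbed: 1 − 10^(−0.802) = 0.8422.
Photons absorbed: 0.8422 × 6.788e-4 = 5.717e-4 mol.
Product: Φ × n_abs = 0.24 × 5.717e-4 = 1.372e-4 mol.
Mass: 1.372e-4 × 356.5 = 0.04891 g = 49 mg.

49 mg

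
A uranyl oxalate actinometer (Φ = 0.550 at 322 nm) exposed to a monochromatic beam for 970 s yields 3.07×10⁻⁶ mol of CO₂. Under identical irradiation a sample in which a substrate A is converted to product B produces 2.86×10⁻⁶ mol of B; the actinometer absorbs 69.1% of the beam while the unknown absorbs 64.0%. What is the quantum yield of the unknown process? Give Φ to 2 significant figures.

Φ = 0.55

Photons absorbed by the actinometer: 3.07×10⁻⁶ / 0.550 = 5.582×10⁻⁶ mol.
Incident flux: 5.582×10⁻⁶ / 0.691 = 8.078×10⁻⁶ einstein.
Absorbed by unknown: 0.640 × 8.078×10⁻⁶ = 5.170×10⁻⁶ mol.
Φ(unknown) = 2.86×10⁻⁶ / 5.170×10⁻⁶ = 0.55.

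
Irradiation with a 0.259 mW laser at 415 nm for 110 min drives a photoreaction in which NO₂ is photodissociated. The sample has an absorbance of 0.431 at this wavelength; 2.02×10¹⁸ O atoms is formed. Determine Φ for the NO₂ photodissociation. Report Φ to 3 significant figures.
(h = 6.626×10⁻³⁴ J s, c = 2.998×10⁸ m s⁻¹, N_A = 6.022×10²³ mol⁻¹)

Product: 2.02×10¹⁸ / 6.022×10²³ = 3.354×10⁻⁶ mol.
Photon energy at 415 nm: hc/λ = (6.626×10⁻³⁴)(2.998×10⁸)/(415×10⁻⁹) = 4.787×10⁻¹⁹ J.
Energy delivered: (0.259 mW)(6600 s) = 1.709 J.
Photons incident: 1.709 / 4.787×10⁻¹⁹ = 3.570×10¹⁸, i.e. 3.570×10¹⁸/6.022×10²³ = 5.928×10⁻⁶ mol.
Fraction absorbed: 1 − 10^(−0.431) = 0.6293.
Photons absorbed: 0.6293 × 5.928×10⁻⁶ = 3.730×10⁻⁶ mol.
Φ = 3.354×10⁻⁶ mol / 3.730×10⁻⁶ mol photons = 0.899.

Φ = 0.899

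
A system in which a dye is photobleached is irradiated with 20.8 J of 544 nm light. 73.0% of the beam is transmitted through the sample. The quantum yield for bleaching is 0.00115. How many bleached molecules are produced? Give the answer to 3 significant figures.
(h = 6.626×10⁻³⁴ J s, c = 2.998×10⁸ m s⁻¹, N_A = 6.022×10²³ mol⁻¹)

Photon energy at 544 nm: hc/λ = (6.626×10⁻³⁴)(2.998×10⁸)/(544×10⁻⁹) = 3.652×10⁻¹⁹ J.
Photons incident: 20.8 / 3.652×10⁻¹⁹ = 5.696×10¹⁹, i.e. 5.696×10¹⁹/6.022×10²³ = 9.459×10⁻⁵ mol.
Fraction absorbed: 1 − 73.0/100 = 0.2700.
Photons absorbed: 0.2700 × 9.459×10⁻⁵ = 2.554×10⁻⁵ mol.
Product: Φ × n_abs = 0.00115 × 2.554×10⁻⁵ = 2.937×10⁻⁸ mol.
As a count: 2.937×10⁻⁸ × 6.022×10²³ = 1.77×10¹⁶.

1.77×10¹⁶ bleached molecules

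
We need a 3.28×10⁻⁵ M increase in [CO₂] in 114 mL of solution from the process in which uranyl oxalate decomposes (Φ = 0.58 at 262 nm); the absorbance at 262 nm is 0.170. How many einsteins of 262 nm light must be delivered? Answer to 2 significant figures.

2.0×10⁻⁵ einstein

Product: (3.28×10⁻⁵ M)(0.114 L) = 3.739×10⁻⁶ mol.
Photons that must be absorbed: 3.739×10⁻⁶ / 0.58 = 6.447×10⁻⁶ mol.
Fraction absorbed: 1 − 10^(−0.170) = 0.3239.
Incident photons needed: 6.447×10⁻⁶ / 0.3239 = 1.990×10⁻⁵ mol.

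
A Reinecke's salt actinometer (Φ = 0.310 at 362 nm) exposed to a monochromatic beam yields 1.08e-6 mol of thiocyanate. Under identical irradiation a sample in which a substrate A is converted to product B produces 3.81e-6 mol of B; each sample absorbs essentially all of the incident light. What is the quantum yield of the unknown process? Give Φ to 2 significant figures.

Photons absorbed by the actinometer: 1.08e-6 / 0.310 = 3.484e-6 mol.
Φ(unknown) = 3.81e-6 / 3.484e-6 = 1.1.

Φ = 1.1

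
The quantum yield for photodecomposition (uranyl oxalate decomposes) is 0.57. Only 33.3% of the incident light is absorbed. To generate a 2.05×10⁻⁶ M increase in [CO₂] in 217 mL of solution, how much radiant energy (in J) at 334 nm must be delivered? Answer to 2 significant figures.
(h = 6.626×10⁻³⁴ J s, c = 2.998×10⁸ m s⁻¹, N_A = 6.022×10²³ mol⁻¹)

Product: (2.05×10⁻⁶ M)(0.217 L) = 4.448×10⁻⁷ mol.
Photons that must be absorbed: 4.448×10⁻⁷ / 0.57 = 7.804×10⁻⁷ mol.
Incident photons needed: 7.804×10⁻⁷ / 0.333 = 2.344×10⁻⁶ mol.
Photon energy: hc/λ = 5.948×10⁻¹⁹ J; per mole, 3.582×10⁵ J mol⁻¹.
Energy required: 2.344×10⁻⁶ × 3.582×10⁵ = 0.84 J.

0.84 J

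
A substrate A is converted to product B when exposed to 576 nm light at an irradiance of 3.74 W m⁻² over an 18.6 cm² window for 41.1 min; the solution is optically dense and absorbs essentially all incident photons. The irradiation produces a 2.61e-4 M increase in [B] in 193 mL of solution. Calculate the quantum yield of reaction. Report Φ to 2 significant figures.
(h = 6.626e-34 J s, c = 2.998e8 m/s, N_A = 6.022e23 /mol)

Product: (2.61e-4 M)(0.193 L) = 5.037e-5 mol.
Photon energy at 576 nm: hc/λ = (6.626e-34)(2.998e8)/(576e-9) = 3.449e-19 J.
Energy delivered: (3.74 W m⁻²)(18.6e-4 m²)(2466 s) = 17.15 J.
Photons incident: 17.15 / 3.449e-19 = 4.972e19, i.e. 4.972e19/6.022e23 = 8.256e-5 mol.
Φ = 5.037e-5 mol / 8.256e-5 mol photons = 0.61.

Φ = 0.61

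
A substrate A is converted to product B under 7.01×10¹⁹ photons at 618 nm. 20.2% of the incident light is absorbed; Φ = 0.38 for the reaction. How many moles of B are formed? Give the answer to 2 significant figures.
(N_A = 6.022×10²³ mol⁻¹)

8.9×10⁻⁶ mol

Moles of photons: 7.01×10¹⁹ / 6.022×10²³ = 1.164×10⁻⁴ mol.
Photons absorbed: 0.202 × 1.164×10⁻⁴ = 2.351×10⁻⁵ mol.
Product: Φ × n_abs = 0.38 × 2.351×10⁻⁵ = 8.934×10⁻⁶ mol.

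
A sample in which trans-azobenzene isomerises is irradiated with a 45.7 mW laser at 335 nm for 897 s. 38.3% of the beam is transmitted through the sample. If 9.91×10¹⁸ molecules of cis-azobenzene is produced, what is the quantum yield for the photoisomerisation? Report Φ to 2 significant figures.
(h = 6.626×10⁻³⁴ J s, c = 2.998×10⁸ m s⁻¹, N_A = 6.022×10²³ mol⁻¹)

Φ = 0.23

Product: 9.91×10¹⁸ / 6.022×10²³ = 1.646×10⁻⁵ mol.
Photon energy at 335 nm: hc/λ = (6.626×10⁻³⁴)(2.998×10⁸)/(335×10⁻⁹) = 5.930×10⁻¹⁹ J.
Energy delivered: (45.7 mW)(897 s) = 40.99 J.
Photons incident: 40.99 / 5.930×10⁻¹⁹ = 6.912×10¹⁹, i.e. 6.912×10¹⁹/6.022×10²³ = 1.148×10⁻⁴ mol.
Fraction absorbed: 1 − 38.3/100 = 0.6170.
Photons absorbed: 0.6170 × 1.148×10⁻⁴ = 7.083×10⁻⁵ mol.
Φ = 1.646×10⁻⁵ mol / 7.083×10⁻⁵ mol photons = 0.23.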